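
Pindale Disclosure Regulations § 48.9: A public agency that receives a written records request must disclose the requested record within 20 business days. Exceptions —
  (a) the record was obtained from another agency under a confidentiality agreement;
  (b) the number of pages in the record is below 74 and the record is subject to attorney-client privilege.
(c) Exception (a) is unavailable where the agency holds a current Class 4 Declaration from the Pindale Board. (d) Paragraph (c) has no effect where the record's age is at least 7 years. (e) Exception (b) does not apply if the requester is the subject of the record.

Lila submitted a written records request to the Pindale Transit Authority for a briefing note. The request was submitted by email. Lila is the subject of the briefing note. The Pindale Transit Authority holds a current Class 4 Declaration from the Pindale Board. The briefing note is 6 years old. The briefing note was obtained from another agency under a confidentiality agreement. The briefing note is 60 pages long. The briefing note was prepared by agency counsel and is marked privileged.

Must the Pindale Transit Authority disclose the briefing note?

Yes — the Pindale Transit Authority must disclose the briefing note.

Exception (a): the briefing note was obtained under a confidentiality agreement — every condition holds. But applying paragraphs (c)–(d): (c) operates against (a): a current Class 4 Declaration is held. (d), which would lift (c), is not triggered — the record's age is 6 years, short of 7 years. So (a) is unavailable.
Exception (b) is satisfied on its face — the number of pages in the record is 60, below the 74 limit; the briefing note is privileged. But: (e) is engaged — Lila is the subject of the briefing note. (b) is therefore removed.
No exception is made out. the Pindale Transit Authority falls within the general rule.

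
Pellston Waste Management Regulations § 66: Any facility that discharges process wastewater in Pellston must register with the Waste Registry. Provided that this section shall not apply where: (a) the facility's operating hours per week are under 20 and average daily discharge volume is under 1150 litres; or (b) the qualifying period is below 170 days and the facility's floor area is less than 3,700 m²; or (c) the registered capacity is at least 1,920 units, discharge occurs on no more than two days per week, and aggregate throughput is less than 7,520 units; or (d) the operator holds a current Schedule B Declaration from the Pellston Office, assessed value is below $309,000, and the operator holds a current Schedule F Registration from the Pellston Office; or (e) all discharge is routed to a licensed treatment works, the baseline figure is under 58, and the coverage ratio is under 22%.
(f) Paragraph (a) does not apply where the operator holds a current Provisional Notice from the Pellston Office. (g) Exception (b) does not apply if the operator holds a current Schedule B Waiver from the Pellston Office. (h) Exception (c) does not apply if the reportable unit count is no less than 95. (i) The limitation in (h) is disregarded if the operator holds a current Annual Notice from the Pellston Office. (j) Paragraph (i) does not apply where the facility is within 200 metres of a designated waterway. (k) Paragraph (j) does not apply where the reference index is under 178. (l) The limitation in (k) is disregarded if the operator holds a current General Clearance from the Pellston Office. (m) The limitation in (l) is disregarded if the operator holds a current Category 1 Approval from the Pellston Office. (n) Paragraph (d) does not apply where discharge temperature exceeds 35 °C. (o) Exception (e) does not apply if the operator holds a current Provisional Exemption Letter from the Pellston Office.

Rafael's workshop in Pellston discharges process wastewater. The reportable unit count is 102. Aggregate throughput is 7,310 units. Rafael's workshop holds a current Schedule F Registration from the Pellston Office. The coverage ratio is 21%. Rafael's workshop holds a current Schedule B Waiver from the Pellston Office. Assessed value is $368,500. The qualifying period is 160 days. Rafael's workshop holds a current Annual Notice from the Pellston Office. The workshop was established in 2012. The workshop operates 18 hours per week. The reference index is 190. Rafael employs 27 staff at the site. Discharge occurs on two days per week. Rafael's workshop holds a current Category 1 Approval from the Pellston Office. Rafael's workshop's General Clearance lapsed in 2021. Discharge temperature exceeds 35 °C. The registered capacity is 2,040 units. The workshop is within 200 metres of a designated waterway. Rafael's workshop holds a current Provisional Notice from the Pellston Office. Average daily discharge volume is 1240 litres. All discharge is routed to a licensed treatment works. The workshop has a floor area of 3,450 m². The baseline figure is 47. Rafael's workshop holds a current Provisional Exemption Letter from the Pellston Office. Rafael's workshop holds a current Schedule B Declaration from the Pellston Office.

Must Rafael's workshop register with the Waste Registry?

Yes — Rafael's workshop must register with the Waste Registry.

Exception (a) fails — average daily discharge volume is 1240 litres, not under 1150 litres.
All of (b)'s requirements are met (the qualifying period is 160 days, below the 170 days limit; the facility's floor area is 3,450 m², less than the 3,700 m² limit). But: (g) applies — a current Schedule B Waiver is held. Exception (b) does not apply.
Exception (c)'s conditions are all satisfied: the registered capacity is 2,040 units, meeting the 1,920 units threshold; discharge occurs on no more than two days per week; aggregate throughput is 7,310 units, less than the 7,520 units limit. However, paragraphs (h)–(m) must be considered: (h) operates against (c): the reportable unit count is 102, meeting the 95 threshold. (i) would limit (h) — a current Annual Notice is held — but (j) sets (i) aside: (j) applies — the workshop is within 200 m of a designated waterway. (k) is not engaged (the reference index is 190, not under 178), so (j) stands. So (c) is unavailable.
Exception (d) does not apply: assessed value is $368,500, not below $309,000.
Exception (e)'s conditions are all satisfied: discharge is routed to a licensed treatment works; the baseline figure is 47, under the 58 limit; the coverage ratio is 21%, under the 22% limit. But: (o) is triggered — a current Provisional Exemption Letter is held. Exception (e) does not apply.
No exception is made out. Rafael's workshop falls within the general rule.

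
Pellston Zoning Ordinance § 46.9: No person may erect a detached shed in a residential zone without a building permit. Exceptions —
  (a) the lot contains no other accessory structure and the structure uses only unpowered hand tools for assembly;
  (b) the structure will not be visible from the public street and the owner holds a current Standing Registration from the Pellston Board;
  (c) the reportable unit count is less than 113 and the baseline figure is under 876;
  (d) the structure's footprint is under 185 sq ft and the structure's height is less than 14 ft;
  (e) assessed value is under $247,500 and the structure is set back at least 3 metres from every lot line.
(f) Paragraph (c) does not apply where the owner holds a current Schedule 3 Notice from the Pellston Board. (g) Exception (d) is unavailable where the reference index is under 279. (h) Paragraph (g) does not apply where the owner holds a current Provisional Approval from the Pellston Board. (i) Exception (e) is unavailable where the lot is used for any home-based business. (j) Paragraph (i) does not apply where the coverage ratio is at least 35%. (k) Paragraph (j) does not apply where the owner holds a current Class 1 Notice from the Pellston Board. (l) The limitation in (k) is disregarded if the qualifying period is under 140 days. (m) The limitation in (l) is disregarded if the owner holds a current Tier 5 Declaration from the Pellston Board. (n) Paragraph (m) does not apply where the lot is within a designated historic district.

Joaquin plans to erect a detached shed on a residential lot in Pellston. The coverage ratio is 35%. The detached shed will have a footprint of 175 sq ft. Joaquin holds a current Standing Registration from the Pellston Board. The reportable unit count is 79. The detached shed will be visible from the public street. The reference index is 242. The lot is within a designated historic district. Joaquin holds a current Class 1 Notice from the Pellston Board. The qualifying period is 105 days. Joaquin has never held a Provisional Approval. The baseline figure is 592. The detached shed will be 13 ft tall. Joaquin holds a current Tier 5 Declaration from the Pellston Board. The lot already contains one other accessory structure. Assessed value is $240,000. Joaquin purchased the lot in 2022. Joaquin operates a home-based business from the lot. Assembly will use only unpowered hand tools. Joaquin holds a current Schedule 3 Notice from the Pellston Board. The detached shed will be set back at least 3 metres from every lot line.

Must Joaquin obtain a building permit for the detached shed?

No — exception (e) applies; Joaquin does not need a building permit.

Exception (a) does not apply: the lot already has another accessory structure.
Exception (b) does not apply: the structure will be visible from the street.
Exception (c)'s conditions are all satisfied: the reportable unit count is 79, less than the 113 limit; the baseline figure is 592, under the 876 limit. Turning to paragraph (f): (f) is engaged — a current Schedule 3 Notice is held. So (c) is unavailable.
Exception (d)'s conditions are all satisfied: the structure's footprint is 175 sq ft, under the 185 sq ft limit; the structure's height is 13 ft, less than the 14 ft limit. However, paragraphs (g)–(h) must be considered: (g) operates — the reference index is 242, under the 279 limit. (h), which would lift (g), is not triggered — there is no Provisional Approval in force. Exception (d) does not apply.
All of (e)'s requirements are met (assessed value is $240,000, under the $247,500 limit; the setback is at least 3 m on every side). As to paragraphs (i)–(n): (i) is engaged (a home-based business operates on the lot), but is displaced by (j): (j) operates against (i): the coverage ratio is 35%, meeting the 35% threshold. (k) is triggered (a current Class 1 Notice is held), but is set aside by (l): (l) operates against (k): the qualifying period is 105 days, under the 140 days limit. (m) would limit (l) — a current Tier 5 Declaration is held — but (n) sets (m) aside: (n) operates against (m): the lot is in a historic district. Exception (e) stands.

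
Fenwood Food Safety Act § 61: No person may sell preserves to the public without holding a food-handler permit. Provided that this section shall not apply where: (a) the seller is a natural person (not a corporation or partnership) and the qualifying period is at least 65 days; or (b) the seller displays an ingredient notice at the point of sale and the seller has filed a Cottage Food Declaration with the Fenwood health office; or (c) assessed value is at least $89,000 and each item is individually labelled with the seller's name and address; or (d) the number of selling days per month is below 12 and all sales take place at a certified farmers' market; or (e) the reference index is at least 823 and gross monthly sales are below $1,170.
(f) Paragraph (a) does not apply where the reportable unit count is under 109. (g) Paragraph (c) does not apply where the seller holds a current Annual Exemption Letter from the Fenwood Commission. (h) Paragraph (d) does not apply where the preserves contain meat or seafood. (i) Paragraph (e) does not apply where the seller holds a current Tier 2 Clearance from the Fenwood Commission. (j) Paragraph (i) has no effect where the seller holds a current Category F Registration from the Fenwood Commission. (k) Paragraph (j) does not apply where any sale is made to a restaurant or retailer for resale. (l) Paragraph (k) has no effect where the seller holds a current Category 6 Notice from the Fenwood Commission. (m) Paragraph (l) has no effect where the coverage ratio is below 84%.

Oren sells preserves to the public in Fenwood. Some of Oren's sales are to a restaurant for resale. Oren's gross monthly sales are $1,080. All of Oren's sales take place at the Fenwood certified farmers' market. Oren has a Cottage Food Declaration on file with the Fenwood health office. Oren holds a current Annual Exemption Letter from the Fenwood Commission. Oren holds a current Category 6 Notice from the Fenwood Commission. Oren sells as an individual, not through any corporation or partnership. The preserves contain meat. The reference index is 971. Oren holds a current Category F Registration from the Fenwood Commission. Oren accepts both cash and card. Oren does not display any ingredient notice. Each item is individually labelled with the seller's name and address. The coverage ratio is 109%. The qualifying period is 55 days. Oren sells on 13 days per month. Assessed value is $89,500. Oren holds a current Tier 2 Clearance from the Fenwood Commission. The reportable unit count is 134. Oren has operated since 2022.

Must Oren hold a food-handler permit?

No — exception (e) applies; Oren is not required to hold a food-handler permit.

Exception (a) does not apply: the qualifying period is 55 days, short of 65 days.
Exception (b) does not apply: no ingredient notice is displayed.
Exception (c)'s conditions are all satisfied: assessed value is $89,500, meeting the $89,000 threshold; items are individually labelled. But: (g) operates — a current Annual Exemption Letter is held. So (c) is unavailable.
Exception (d) requires that the number of selling days per month is below 12; but the number of selling days per month is 13, not below 12, so (d) is unavailable.
Exception (e): the reference index is 971, meeting the 823 threshold; gross monthly sales are $1,080, below the $1,170 limit — every condition holds. Considering the limiting provisions: (i) would limit (e) — a current Tier 2 Clearance is held — but (j) sets (i) aside: (j) operates — a current Category F Registration is held. (k) operates (some sales are to a restaurant for resale), but yields to (l): (l) applies — a current Category 6 Notice is held. (m), which would lift (l), is inapplicable — the coverage ratio is 109%, not below 84%. (e) remains available.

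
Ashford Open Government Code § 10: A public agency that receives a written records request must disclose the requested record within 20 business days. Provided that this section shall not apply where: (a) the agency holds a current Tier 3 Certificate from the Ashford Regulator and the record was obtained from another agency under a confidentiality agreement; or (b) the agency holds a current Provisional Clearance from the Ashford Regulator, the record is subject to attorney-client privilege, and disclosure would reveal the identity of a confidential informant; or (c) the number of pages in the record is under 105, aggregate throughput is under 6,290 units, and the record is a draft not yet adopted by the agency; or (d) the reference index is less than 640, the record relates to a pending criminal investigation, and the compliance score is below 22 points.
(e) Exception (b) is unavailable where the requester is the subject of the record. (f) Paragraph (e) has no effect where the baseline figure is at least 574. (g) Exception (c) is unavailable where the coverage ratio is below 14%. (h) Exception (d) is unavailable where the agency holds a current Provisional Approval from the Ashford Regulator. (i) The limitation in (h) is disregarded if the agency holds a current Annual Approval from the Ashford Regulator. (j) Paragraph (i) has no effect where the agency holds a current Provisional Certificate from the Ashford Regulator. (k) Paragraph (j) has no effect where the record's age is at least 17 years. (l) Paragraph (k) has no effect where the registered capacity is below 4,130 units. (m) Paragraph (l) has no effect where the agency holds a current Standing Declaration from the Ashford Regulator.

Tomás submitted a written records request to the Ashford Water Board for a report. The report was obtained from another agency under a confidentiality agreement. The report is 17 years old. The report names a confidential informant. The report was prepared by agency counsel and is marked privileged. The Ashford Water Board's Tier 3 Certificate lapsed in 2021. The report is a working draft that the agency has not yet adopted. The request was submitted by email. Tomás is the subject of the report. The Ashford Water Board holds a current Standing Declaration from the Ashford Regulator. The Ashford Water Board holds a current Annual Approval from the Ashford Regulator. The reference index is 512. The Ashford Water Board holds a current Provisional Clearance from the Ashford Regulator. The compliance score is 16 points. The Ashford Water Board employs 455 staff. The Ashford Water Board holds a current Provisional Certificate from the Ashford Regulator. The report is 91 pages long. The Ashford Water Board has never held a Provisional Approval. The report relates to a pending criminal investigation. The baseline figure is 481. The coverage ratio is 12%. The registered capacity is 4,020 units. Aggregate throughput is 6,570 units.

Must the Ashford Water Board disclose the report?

Exception (a) does not apply: the Tier 3 Certificate is not current.
All of (b)'s requirements are met (a current Provisional Clearance is held; the report is privileged; the report names a confidential informant). But applying paragraphs (e)–(f): (e) operates against (b): Tomás is the subject of the report. (f), which would lift (e), is not triggered — the baseline figure is 481, short of 574. (b) is therefore removed.
Exception (c) does not apply: aggregate throughput is 6,570 units, not under 6,290 units.
Exception (d)'s conditions are all satisfied: the reference index is 512, less than the 640 limit; the report relates to a pending investigation; the compliance score is 16 points, below the 22 points limit. As to paragraphs (h)–(m): (h), which would limit (d), is not engaged: no current Provisional Approval is held. Exception (d) stands.

No — exception (d) applies; the Ashford Water Board is not required to disclose the report.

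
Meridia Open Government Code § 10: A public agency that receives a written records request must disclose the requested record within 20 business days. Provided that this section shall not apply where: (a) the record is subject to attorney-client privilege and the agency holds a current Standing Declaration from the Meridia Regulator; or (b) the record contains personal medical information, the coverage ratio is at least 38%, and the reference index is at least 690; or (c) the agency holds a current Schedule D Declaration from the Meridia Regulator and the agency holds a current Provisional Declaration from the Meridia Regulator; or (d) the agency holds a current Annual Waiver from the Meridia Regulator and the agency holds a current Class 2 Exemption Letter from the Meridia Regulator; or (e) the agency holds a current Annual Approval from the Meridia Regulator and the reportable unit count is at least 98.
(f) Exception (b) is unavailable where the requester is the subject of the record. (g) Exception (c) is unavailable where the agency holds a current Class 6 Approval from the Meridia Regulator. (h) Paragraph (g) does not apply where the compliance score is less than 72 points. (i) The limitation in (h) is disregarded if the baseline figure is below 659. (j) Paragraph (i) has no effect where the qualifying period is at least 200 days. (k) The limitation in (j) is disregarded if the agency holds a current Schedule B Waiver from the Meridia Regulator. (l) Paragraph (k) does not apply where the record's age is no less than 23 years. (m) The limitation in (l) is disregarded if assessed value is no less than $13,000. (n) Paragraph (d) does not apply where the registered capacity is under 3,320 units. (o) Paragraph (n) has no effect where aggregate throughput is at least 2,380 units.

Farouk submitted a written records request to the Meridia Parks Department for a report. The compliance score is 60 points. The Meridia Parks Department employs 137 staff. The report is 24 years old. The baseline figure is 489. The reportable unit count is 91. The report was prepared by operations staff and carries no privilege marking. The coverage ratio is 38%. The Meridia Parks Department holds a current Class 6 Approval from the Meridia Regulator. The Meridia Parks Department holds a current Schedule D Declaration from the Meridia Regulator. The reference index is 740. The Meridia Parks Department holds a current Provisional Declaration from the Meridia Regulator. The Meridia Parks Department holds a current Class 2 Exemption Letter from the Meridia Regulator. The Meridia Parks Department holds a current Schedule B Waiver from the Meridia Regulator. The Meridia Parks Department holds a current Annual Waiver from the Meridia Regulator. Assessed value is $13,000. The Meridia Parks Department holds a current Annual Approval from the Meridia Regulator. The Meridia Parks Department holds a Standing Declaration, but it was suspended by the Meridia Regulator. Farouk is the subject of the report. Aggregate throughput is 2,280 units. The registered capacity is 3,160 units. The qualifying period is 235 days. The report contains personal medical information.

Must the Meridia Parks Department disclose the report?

Yes — the Meridia Parks Department must disclose the report.

Exception (a) requires that the record is subject to attorney-client privilege; but the report carries no privilege marking, so (a) is unavailable.
Exception (b): the report contains personal medical information; the coverage ratio is 38%, meeting the 38% threshold; the reference index is 740, meeting the 690 threshold — every condition holds. But: (f) applies — Farouk is the subject of the report. (b) is therefore removed.
Exception (c)'s conditions are all satisfied: a current Schedule D Declaration is held; a current Provisional Declaration is held. But: (g) operates against (c): a current Class 6 Approval is held. (h) would limit (g) — the compliance score is 60 points, less than the 72 points limit — but (i) sets (h) aside: (i) is triggered — the baseline figure is 489, below the 659 limit. (j) would limit (i) — the qualifying period is 235 days, meeting the 200 days threshold — but (k) sets (j) aside: (k) applies — a current Schedule B Waiver is held. (l) is engaged (the record's age is 24 years, meeting the 23 years threshold), but yields to (m): (m) applies — assessed value is $13,000, meeting the $13,000 threshold. Exception (c) does not apply.
Exception (d) is satisfied on its face — a current Annual Waiver is held; a current Class 2 Exemption Letter is held. But: (n) operates against (d): the registered capacity is 3,160 units, under the 3,320 units limit. (o) is inapplicable (aggregate throughput is 2,280 units, short of 2,380 units), so (n) stands. (d) is therefore removed.
Exception (e) does not apply: the reportable unit count is 91, short of 98.
No exception is made out. the Meridia Parks Department falls within the general rule.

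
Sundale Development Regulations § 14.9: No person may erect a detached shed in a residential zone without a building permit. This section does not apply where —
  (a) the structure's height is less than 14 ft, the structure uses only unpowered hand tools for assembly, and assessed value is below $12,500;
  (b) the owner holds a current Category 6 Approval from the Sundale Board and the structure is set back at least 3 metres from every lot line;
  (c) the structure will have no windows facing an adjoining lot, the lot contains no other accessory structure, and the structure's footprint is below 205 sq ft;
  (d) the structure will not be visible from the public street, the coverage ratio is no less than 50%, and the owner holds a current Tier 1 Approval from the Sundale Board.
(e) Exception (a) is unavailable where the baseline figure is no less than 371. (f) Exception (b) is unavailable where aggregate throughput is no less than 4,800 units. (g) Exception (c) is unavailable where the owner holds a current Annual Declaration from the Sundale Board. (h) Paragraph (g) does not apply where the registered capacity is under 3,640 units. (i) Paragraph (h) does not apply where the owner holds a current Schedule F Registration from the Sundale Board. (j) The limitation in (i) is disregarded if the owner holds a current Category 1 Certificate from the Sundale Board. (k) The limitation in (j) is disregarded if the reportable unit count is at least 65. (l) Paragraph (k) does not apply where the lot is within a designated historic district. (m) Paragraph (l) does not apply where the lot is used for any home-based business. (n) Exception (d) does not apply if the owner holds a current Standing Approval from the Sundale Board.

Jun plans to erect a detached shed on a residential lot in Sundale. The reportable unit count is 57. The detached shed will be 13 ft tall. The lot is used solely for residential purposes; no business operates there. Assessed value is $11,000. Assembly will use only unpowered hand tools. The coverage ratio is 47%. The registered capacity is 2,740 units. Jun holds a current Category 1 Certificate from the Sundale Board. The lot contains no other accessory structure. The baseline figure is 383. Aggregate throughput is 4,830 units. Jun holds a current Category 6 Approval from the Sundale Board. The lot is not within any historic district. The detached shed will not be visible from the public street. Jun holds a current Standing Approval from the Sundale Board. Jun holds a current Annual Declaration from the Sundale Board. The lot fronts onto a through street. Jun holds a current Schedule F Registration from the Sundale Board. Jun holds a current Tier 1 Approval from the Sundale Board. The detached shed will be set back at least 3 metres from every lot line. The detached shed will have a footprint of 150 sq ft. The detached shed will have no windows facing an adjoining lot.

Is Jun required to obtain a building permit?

No — exception (c) applies; Jun does not need a building permit.

Exception (a): the structure's height is 13 ft, less than the 14 ft limit; assembly uses only hand tools; assessed value is $11,000, below the $12,500 limit — every condition holds. However, paragraph (e) must be considered: (e) is engaged — the baseline figure is 383, meeting the 371 threshold. So (a) is unavailable.
Exception (b) is satisfied on its face — a current Category 6 Approval is held; the setback is at least 3 m on every side. But: (f) operates against (b): aggregate throughput is 4,830 units, meeting the 4,800 units threshold. (b) is therefore removed.
Exception (c)'s conditions are all satisfied: no windows face an adjoining lot; the lot has no other accessory structure; the structure's footprint is 150 sq ft, below the 205 sq ft limit. Under paragraphs (g)–(m): (g) would limit (c) — a current Annual Declaration is held — but (h) sets (g) aside: (h) operates — the registered capacity is 2,740 units, under the 3,640 units limit. (i) is triggered (a current Schedule F Registration is held), but is overridden by (j): (j) operates — a current Category 1 Certificate is held. (k) does not operate here (the reportable unit count is 57, short of 65), so (j) stands. So (c) applies.
Exception (d) requires that the coverage ratio is no less than 50%; but the coverage ratio is 47%, short of 50%, so (d) is unavailable.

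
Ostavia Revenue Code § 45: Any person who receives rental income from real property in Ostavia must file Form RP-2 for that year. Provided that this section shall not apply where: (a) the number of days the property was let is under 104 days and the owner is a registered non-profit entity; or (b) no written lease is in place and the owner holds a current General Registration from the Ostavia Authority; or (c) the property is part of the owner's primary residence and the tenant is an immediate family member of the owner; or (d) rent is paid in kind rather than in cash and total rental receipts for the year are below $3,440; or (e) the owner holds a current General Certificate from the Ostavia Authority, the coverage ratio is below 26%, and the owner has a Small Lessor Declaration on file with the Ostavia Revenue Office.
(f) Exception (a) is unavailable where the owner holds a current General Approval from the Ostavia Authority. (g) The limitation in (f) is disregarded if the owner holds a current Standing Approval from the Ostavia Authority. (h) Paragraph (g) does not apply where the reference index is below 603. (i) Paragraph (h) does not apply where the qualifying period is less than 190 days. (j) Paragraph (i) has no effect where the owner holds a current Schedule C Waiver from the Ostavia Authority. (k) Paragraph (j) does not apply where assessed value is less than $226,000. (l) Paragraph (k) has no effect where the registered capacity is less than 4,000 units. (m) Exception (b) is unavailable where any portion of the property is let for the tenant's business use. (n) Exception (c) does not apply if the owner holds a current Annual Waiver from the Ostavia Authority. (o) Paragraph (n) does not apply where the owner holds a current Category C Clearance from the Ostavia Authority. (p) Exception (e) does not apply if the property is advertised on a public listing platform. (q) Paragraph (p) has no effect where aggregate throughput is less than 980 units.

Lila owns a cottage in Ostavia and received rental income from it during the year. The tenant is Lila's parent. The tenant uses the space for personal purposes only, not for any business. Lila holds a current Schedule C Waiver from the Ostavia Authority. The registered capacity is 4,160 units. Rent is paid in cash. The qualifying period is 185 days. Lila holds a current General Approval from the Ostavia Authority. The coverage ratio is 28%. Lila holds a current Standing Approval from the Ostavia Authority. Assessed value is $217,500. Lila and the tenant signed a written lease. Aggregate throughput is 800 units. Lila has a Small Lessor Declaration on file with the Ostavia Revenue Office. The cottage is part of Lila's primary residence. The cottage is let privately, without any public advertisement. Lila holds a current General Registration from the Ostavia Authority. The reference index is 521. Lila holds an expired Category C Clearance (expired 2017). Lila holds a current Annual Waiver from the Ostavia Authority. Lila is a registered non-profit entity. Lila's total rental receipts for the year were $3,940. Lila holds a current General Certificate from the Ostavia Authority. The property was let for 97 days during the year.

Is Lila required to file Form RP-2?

No — exception (a) applies; Lila is not required to file Form RP-2.

Exception (a) is satisfied on its face — the number of days the property was let is 97 days, under the 104 days limit; Lila is a registered non-profit. Applying paragraphs (f)–(l): (f) operates (a current General Approval is held), but yields to (g): (g) operates against (f): a current Standing Approval is held. (h) is triggered (the reference index is 521, below the 603 limit), but is itself disapplied by (i): (i) operates — the qualifying period is 185 days, less than the 190 days limit. (j) applies (a current Schedule C Waiver is held), but is itself disapplied by (k): (k) operates against (j): assessed value is $217,500, less than the $226,000 limit. (l) does not operate here (the registered capacity is 4,160 units, not less than 4,000 units), so (k) stands. Exception (a) stands.
Exception (b) fails — a written lease is in place.
Exception (c) is satisfied on its face — the cottage is part of the primary residence; the tenant is an immediate family member. Turning to paragraphs (n)–(o): (n) is triggered — a current Annual Waiver is held. (o) does not operate here (the Category C Clearance is not current), so (n) stands. (c) is therefore removed.
Exception (d) does not apply: rent is paid in cash.
Exception (e) does not apply: the coverage ratio is 28%, not below 26%.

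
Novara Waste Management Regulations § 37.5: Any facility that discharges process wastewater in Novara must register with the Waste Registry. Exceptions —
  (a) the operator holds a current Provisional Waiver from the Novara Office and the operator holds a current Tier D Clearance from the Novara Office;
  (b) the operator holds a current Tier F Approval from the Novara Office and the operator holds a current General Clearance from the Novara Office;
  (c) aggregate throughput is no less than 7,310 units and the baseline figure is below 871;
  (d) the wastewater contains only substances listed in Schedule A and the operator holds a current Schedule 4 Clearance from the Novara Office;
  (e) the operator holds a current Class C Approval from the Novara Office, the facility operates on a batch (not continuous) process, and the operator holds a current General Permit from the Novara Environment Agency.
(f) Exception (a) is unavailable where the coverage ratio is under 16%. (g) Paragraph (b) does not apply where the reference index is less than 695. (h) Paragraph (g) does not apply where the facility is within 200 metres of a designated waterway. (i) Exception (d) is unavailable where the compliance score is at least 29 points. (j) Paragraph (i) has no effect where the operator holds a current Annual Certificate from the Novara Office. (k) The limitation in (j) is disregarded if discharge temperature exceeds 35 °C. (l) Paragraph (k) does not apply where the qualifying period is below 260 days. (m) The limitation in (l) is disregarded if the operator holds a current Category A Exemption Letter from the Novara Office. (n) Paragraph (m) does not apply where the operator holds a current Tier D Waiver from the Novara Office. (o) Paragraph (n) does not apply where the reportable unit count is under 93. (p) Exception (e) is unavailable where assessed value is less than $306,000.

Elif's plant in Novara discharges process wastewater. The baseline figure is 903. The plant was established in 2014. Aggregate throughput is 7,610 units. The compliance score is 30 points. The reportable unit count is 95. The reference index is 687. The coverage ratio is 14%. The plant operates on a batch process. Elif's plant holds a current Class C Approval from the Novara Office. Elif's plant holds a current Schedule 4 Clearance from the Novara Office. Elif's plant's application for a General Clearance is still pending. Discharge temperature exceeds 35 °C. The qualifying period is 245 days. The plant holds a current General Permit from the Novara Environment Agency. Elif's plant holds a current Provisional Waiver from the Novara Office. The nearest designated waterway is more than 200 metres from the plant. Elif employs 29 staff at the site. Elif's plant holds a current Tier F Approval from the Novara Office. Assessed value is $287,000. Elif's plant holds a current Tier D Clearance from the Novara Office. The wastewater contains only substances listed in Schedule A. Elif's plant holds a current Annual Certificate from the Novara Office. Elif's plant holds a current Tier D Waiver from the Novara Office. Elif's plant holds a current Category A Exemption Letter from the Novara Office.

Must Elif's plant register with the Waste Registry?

No — exception (d) applies; Elif's plant is not required to register with the Waste Registry.

Exception (a)'s conditions are all satisfied: a current Provisional Waiver is held; a current Tier D Clearance is held. But: (f) operates against (a): the coverage ratio is 14%, under the 16% limit. (a) is therefore removed.
Exception (b) fails — no current General Clearance is held.
Exception (c) requires that the baseline figure is below 871; but the baseline figure is 903, not below 871, so (c) is unavailable.
Exception (d) is satisfied on its face — the wastewater is Schedule-A-only; a current Schedule 4 Clearance is held. As to paragraphs (i)–(o): (i) is engaged (the compliance score is 30 points, meeting the 29 points threshold), but is itself disapplied by (j): (j) operates against (i): a current Annual Certificate is held. (k) is triggered (discharge temperature exceeds 35 °C), but yields to (l): (l) operates against (k): the qualifying period is 245 days, below the 260 days limit. (m) would limit (l) — a current Category A Exemption Letter is held — but (n) sets (m) aside: (n) is triggered — a current Tier D Waiver is held. (o) is inapplicable (the reportable unit count is 95, not under 93), so (n) stands. So (d) applies.
Exception (e)'s conditions are all satisfied: a current Class C Approval is held; the facility operates on a batch process; a current General Permit is held. Turning to paragraph (p): (p) operates against (e): assessed value is $287,000, less than the $306,000 limit. Exception (e) does not apply.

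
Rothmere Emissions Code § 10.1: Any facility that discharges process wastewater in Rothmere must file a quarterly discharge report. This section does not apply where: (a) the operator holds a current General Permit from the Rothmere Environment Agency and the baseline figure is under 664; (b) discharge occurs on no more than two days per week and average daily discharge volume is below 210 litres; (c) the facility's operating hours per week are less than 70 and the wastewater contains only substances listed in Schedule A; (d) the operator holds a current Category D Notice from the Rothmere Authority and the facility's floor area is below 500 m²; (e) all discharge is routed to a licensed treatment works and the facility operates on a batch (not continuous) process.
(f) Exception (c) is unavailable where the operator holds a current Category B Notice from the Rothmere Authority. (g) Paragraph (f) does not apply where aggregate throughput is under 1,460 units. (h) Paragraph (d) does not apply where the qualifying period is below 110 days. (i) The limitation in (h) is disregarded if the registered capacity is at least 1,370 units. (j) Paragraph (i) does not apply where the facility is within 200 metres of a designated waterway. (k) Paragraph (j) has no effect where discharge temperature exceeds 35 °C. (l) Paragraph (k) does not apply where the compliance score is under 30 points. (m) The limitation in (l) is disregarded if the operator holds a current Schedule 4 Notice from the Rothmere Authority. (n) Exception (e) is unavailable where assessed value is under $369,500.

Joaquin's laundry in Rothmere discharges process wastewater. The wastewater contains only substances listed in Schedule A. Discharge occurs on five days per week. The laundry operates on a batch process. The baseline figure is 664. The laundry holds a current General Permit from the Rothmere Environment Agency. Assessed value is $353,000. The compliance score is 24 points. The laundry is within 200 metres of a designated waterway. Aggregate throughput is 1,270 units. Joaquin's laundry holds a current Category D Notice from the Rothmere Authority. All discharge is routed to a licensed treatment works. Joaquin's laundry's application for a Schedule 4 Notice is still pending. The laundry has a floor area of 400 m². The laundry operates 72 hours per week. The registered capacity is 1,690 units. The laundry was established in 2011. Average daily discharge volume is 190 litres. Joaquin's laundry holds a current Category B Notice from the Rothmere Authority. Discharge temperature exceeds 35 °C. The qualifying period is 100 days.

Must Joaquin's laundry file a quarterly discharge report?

Exception (a) does not apply: the baseline figure is 664, not under 664.
Exception (b) requires that discharge occurs on no more than two days per week; but discharge occurs on five days per week, so (b) is unavailable.
Exception (c) requires that the facility's operating hours per week are less than 70; but the facility's operating hours per week are 72, not less than 70, so (c) is unavailable.
Exception (d) is satisfied on its face — a current Category D Notice is held; the facility's floor area is 400 m², below the 500 m² limit. However, paragraphs (h)–(m) must be considered: (h) is triggered — the qualifying period is 100 days, below the 110 days limit. (i) would limit (h) — the registered capacity is 1,690 units, meeting the 1,370 units threshold — but (j) sets (i) aside: (j) is engaged — the laundry is within 200 m of a designated waterway. (k) applies (discharge temperature exceeds 35 °C), but is itself disapplied by (l): (l) operates — the compliance score is 24 points, under the 30 points limit. (m), which would lift (l), is not triggered — there is no Schedule 4 Notice in force. Exception (d) does not apply.
Exception (e)'s conditions are all satisfied: discharge is routed to a licensed treatment works; the facility operates on a batch process. Turning to paragraph (n): (n) is triggered — assessed value is $353,000, under the $369,500 limit. Exception (e) does not apply.
No exception applies. The general rule governs.

Yes — Joaquin's laundry must file a quarterly discharge report.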